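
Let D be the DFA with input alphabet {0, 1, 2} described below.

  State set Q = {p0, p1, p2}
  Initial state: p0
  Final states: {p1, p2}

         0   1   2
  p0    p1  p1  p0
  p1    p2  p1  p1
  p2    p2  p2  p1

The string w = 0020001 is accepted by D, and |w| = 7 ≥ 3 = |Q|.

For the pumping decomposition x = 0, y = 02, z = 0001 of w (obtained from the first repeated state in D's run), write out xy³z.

xy^3z = 0·02·02·02·0001 = 00202020001.
Reading y = 02 takes D from p1 back to p1, so after x·y·y·y the machine is still in p1, and z then leads to the accepting state p2. Hence 00202020001 ∈ L(D).

00202020001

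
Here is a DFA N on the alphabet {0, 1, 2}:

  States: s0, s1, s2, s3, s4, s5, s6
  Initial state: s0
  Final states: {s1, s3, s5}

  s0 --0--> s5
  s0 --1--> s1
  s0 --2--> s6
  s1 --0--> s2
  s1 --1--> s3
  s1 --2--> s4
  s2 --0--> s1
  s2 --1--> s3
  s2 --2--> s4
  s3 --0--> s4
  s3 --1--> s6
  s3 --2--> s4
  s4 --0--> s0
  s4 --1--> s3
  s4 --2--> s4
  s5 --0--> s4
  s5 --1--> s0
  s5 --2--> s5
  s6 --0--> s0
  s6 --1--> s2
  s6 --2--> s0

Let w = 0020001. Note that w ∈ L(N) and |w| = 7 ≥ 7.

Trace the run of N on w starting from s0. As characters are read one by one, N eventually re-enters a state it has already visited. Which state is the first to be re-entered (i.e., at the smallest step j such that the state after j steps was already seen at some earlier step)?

State sequence: s0 -0-> s5 -0-> s4 -2-> s4 -0-> s0 -0-> s5 -0-> s4 -1-> s3
First repeat at step 3: s4 was already visited.

The earliest repeat is at step j = 3: N is in s4, which it already visited at step i = 2.
Since N has 7 states, any run of length ≥ 7 visits 7+1 states, so by pigeonhole some state repeats within the first 7 steps — that repeat gives the pumpable loop.

s4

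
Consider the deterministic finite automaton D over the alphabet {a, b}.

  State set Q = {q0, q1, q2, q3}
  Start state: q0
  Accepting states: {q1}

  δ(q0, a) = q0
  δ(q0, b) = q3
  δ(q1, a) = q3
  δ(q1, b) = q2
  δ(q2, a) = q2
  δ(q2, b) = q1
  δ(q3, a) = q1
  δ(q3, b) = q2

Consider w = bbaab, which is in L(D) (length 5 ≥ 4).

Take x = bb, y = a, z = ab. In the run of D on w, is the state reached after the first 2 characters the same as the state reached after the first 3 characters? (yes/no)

yes

Run of D on the first 3 characters of w = b b a:
  step 0: q0  (start)
  step 1: q3  (read b: q0→q3)
  step 2: q2  (read b: q3→q2)
  step 3: q2  (read a: q2→q2)

After x (step 2): q2. After xy (step 3): q2.
They match, so y = a drives D around a cycle from q2 back to itself; pumping y any number of times keeps D in q2 before reading z, and xyⁱz ∈ L(D) for every i ≥ 0.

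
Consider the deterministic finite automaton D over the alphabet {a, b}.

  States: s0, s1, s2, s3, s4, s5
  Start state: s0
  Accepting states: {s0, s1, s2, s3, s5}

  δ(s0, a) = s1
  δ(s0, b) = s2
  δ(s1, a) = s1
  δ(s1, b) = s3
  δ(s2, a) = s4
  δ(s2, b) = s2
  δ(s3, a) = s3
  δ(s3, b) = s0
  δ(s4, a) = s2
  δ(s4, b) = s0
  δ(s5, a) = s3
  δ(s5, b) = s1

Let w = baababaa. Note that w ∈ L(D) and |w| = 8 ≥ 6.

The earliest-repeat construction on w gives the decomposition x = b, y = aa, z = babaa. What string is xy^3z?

baaaaaababaa

xy^3z = b·aa·aa·aa·babaa = baaaaaababaa.
Reading y = aa takes D from s2 back to s2, so after x·y·y·y the machine is still in s2, and z then leads to the accepting state s1. Hence baaaaaababaa ∈ L(D).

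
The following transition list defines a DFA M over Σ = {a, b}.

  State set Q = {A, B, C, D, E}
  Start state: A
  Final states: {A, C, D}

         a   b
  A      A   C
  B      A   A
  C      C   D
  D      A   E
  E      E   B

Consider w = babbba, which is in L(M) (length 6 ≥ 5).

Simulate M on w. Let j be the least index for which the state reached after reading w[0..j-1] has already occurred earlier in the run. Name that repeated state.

C

Run of M on w = b a b b b a:
  step 0: A  (start)
  step 1: C  (read b: A→C)
  step 2: C  (read a: C→C)   ← first repeat (C seen earlier)
  step 3: D  (read b: C→D)
  step 4: E  (read b: D→E)
  step 5: B  (read b: E→B)
  step 6: A  (read a: B→A)

The earliest repeat is at step j = 2: M is in C, which it already visited at step i = 1.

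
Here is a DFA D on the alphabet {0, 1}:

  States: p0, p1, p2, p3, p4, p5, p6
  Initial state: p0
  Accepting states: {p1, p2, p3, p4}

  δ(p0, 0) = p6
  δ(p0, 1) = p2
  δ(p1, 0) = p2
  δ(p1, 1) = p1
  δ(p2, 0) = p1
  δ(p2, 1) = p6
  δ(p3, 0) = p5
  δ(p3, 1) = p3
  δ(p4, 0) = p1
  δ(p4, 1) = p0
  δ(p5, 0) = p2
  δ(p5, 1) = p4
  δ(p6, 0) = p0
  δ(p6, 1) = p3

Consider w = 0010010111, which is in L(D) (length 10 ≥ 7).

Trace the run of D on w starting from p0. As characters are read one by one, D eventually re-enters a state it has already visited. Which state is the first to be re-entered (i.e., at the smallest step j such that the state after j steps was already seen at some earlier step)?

p0

Run of D on w = 0 0 1 0 0 1 0 1 1 1:
  step 0: p0  (start)
  step 1: p6  (read 0: p0→p6)
  step 2: p0  (read 0: p6→p0)   ← first repeat (p0 seen earlier)
  step 3: p2  (read 1: p0→p2)
  step 4: p1  (read 0: p2→p1)
  step 5: p2  (read 0: p1→p2)
  step 6: p6  (read 1: p2→p6)
  step 7: p0  (read 0: p6→p0)
  step 8: p2  (read 1: p0→p2)
  step 9: p6  (read 1: p2→p6)
  step 10: p3  (read 1: p6→p3)

The earliest repeat is at step j = 2: D is in p0, which it already visited at step i = 0.
With |Q| = 7, pigeonhole forces a state repeat no later than step 7; the substring read between the first and second visits to that state can be pumped.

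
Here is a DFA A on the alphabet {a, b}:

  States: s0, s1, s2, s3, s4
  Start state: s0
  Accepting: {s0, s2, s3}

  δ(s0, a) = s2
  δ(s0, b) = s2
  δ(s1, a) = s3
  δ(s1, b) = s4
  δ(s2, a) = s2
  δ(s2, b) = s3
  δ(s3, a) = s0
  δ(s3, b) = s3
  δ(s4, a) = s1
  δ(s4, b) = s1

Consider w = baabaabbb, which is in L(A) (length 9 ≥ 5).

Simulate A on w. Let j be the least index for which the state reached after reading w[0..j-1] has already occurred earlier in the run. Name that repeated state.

s2

State sequence: s0 -b-> s2 -a-> s2 -a-> s2 -b-> s3 -a-> s0 -a-> s2 -b-> s3 -b-> s3 -b-> s3
First repeat at step 2: s2 was already visited.

The earliest repeat is at step j = 2: A is in s2, which it already visited at step i = 1.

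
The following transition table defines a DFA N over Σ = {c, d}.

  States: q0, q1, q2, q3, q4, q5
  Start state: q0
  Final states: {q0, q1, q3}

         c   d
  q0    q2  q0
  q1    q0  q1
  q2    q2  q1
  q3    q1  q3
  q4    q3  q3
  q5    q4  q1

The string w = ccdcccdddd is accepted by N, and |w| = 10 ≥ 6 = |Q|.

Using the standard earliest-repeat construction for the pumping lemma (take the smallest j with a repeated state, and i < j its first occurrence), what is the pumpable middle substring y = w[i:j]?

c

Run of N on w = c c d c c c d d d d:
  step 0: q0  (start)
  step 1: q2  (read c: q0→q2)
  step 2: q2  (read c: q2→q2)   ← first repeat (q2 seen earlier)
  step 3: q1  (read d: q2→q1)
  step 4: q0  (read c: q1→q0)
  step 5: q2  (read c: q0→q2)
  step 6: q2  (read c: q2→q2)
  step 7: q1  (read d: q2→q1)
  step 8: q1  (read d: q1→q1)
  step 9: q1  (read d: q1→q1)
  step 10: q1  (read d: q1→q1)

So i = 1, j = 2, giving x = w[0:1] = c, y = w[1:2] = c, z = w[2:10] = dcccdddd.
Check: |xy| = 2 ≤ 6 and |y| = 1 ≥ 1. Reading y takes N from q2 back to q2, so every xyⁱz is accepted.
With |Q| = 6, pigeonhole forces a state repeat no later than step 6; the substring read between the first and second visits to that state can be pumped.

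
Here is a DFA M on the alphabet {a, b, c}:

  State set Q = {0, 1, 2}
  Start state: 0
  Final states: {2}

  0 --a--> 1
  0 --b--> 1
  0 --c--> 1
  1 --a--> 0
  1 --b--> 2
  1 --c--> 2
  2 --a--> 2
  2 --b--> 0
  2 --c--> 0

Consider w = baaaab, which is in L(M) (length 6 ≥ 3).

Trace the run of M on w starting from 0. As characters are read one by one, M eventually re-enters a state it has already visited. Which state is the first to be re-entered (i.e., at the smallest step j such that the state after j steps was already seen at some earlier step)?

0

Run of M on w = b a a a a b:
  step 0: 0  (start)
  step 1: 1  (read b: 0→1)
  step 2: 0  (read a: 1→0)   ← first repeat (0 seen earlier)
  step 3: 1  (read a: 0→1)
  step 4: 0  (read a: 1→0)
  step 5: 1  (read a: 0→1)
  step 6: 2  (read b: 1→2)

The earliest repeat is at step j = 2: M is in 0, which it already visited at step i = 0.
The DFA has 3 states, so the proof of the pumping lemma guarantees a repeated state among the first 3+1 visited; the segment between the two visits is the pumpable y.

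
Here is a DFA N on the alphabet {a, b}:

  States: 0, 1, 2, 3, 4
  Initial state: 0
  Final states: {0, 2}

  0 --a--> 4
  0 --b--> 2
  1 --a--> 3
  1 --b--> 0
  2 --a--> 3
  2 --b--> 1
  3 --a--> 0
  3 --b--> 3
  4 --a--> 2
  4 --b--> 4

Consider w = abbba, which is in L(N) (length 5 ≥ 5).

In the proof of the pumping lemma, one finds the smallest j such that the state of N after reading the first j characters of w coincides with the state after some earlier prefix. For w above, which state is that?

4

State sequence: 0 -a-> 4 -b-> 4 -b-> 4 -b-> 4 -a-> 2
First repeat at step 2: 4 was already visited.

The earliest repeat is at step j = 2: N is in 4, which it already visited at step i = 1.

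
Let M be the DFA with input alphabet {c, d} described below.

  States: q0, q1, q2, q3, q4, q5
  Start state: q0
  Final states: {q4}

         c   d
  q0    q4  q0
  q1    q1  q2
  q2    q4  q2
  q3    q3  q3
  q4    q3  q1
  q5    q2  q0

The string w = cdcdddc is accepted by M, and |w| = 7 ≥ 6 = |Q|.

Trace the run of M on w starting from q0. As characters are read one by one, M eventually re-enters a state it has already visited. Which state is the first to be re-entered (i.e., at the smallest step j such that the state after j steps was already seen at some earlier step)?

q1

State sequence: q0 -c-> q4 -d-> q1 -c-> q1 -d-> q2 -d-> q2 -d-> q2 -c-> q4
First repeat at step 3: q1 was already visited.

The earliest repeat is at step j = 3: M is in q1, which it already visited at step i = 2.
Pumping length from the standard proof: p = 6 (the number of states). The repeated state found above gives |xy| = j ≤ 6 and |y| = j − i ≥ 1.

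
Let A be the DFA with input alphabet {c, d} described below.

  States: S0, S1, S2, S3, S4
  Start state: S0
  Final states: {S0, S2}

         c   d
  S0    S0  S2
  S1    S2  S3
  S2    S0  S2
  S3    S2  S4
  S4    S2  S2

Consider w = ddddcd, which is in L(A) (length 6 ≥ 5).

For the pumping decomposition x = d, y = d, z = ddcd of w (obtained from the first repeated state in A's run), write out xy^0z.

xy⁰z = xz = d·ddcd = dddcd.
Reading y = d takes A from S2 back to S2, so after x the machine is still in S2, and z then leads to the accepting state S2. Hence dddcd ∈ L(A).

dddcd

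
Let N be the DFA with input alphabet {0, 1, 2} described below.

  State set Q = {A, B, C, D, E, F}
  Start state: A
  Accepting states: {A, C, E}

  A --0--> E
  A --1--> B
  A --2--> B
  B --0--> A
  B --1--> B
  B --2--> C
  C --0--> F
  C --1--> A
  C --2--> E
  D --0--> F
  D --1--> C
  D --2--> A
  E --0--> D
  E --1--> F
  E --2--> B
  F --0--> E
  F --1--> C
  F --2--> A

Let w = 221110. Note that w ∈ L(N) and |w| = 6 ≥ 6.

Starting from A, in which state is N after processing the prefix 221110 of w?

Run of N on the first 6 characters of w = 2 2 1 1 1 0:
  step 0: A  (start)
  step 1: B  (read 2: A→B)
  step 2: C  (read 2: B→C)
  step 3: A  (read 1: C→A)
  step 4: B  (read 1: A→B)
  step 5: B  (read 1: B→B)
  step 6: A  (read 0: B→A)

After reading 6 characters, N is in state A.
(This kind of state-tracing is the core of the pumping-lemma construction: with 6 states, pigeonhole forces a repeat within the first 6 steps.)

A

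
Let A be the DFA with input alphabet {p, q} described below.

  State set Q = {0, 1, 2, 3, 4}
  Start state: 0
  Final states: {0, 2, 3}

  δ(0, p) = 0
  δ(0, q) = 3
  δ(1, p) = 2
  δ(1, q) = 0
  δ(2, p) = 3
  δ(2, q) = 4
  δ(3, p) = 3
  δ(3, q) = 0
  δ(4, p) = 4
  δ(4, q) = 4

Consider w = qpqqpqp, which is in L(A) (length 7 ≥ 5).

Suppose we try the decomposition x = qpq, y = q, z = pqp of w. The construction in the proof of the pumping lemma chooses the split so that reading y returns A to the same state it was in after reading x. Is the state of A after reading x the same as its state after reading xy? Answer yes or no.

no

State sequence: 0 -q-> 3 -p-> 3 -q-> 0 -q-> 3

After x (step 3): 0. After xy (step 4): 3.
They differ (0 ≠ 3), so y is not a cycle from the state after x; this split is not the one the pumping-lemma construction produces, and pumping y need not keep the string in L(A).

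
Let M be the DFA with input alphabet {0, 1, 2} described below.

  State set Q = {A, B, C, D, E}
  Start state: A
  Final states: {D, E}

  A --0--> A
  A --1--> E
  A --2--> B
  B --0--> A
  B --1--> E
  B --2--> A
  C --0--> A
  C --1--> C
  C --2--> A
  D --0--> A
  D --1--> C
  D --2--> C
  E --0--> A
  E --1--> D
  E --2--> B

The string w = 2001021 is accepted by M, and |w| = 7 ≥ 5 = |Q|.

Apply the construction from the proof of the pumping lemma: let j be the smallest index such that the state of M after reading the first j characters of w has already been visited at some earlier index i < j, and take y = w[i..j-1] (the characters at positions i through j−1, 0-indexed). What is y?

20

Run of M on w = 2 0 0 1 0 2 1:
  step 0: A  (start)
  step 1: B  (read 2: A→B)
  step 2: A  (read 0: B→A)   ← first repeat (A seen earlier)
  step 3: A  (read 0: A→A)
  step 4: E  (read 1: A→E)
  step 5: A  (read 0: E→A)
  step 6: B  (read 2: A→B)
  step 7: E  (read 1: B→E)

So i = 0, j = 2, giving x = w[0:0] = ε, y = w[0:2] = 20, z = w[2:7] = 01021.
Check: |xy| = 2 ≤ 5 and |y| = 2 ≥ 1. Reading y takes M from A back to A, so every xyⁱz is accepted.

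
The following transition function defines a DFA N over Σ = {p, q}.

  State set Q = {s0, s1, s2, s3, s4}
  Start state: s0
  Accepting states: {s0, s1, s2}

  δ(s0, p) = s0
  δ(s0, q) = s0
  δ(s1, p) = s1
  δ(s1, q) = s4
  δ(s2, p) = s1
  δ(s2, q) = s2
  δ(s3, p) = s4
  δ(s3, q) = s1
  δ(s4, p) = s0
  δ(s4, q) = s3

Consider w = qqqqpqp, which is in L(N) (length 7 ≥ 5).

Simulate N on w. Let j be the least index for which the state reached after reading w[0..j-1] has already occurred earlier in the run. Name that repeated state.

s0

Run of N on w = q q q q p q p:
  step 0: s0  (start)
  step 1: s0  (read q: s0→s0)   ← first repeat (s0 seen earlier)
  step 2: s0  (read q: s0→s0)
  step 3: s0  (read q: s0→s0)
  step 4: s0  (read q: s0→s0)
  step 5: s0  (read p: s0→s0)
  step 6: s0  (read q: s0→s0)
  step 7: s0  (read p: s0→s0)

The earliest repeat is at step j = 1: N is in s0, which it already visited at step i = 0.
Since N has 5 states, any run of length ≥ 5 visits 5+1 states, so by pigeonhole some state repeats within the first 5 steps — that repeat gives the pumpable loop.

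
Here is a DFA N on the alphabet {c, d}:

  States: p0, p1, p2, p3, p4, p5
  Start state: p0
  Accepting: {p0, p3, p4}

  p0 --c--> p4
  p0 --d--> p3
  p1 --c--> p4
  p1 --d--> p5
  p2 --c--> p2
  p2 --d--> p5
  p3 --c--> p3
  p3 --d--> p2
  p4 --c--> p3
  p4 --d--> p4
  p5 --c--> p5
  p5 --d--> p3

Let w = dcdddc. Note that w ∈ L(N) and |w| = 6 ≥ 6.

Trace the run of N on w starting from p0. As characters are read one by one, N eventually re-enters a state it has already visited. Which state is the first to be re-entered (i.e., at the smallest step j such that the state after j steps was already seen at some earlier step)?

p3

State sequence: p0 -d-> p3 -c-> p3 -d-> p2 -d-> p5 -d-> p3 -c-> p3
First repeat at step 2: p3 was already visited.

The earliest repeat is at step j = 2: N is in p3, which it already visited at step i = 1.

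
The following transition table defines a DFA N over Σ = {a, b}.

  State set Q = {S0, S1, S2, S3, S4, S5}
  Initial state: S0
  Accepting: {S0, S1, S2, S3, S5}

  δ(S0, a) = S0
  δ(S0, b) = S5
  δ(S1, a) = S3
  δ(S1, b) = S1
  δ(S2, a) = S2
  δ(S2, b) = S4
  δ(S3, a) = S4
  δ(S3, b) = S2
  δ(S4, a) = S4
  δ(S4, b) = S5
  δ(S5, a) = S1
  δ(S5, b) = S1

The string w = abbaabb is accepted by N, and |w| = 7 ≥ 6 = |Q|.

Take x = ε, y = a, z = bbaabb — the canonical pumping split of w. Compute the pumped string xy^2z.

aabbaabb

xy^2z = ε·a·a·bbaabb = aabbaabb.
Reading y = a takes N from S0 back to S0, so after x·y·y the machine is still in S0, and z then leads to the accepting state S1. Hence aabbaabb ∈ L(N).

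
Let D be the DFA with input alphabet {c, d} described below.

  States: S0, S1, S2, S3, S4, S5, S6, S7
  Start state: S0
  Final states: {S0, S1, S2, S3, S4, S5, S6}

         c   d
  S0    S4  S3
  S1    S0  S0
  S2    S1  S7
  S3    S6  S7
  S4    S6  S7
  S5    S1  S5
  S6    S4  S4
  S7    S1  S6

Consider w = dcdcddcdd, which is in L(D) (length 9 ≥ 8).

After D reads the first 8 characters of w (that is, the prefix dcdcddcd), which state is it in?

State sequence: S0 -d-> S3 -c-> S6 -d-> S4 -c-> S6 -d-> S4 -d-> S7 -c-> S1 -d-> S0

After reading 8 characters, D is in state S0.

S0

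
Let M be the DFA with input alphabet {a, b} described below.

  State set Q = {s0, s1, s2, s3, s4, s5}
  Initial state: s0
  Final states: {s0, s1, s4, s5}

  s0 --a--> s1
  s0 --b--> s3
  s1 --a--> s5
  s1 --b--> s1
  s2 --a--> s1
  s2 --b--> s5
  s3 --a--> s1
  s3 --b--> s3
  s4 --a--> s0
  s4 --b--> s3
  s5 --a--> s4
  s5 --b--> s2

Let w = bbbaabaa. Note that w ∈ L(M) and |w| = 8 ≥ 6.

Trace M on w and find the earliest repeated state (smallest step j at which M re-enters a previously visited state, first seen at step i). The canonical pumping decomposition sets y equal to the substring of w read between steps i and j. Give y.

b

State sequence: s0 -b-> s3 -b-> s3 -b-> s3 -a-> s1 -a-> s5 -b-> s2 -a-> s1 -a-> s5
First repeat at step 2: s3 was already visited.

So i = 1, j = 2, giving x = w[0:1] = b, y = w[1:2] = b, z = w[2:8] = baabaa.
Check: |xy| = 2 ≤ 6 and |y| = 1 ≥ 1. Reading y takes M from s3 back to s3, so every xyⁱz is accepted.
With |Q| = 6, pigeonhole forces a state repeat no later than step 6; the substring read between the first and second visits to that state can be pumped.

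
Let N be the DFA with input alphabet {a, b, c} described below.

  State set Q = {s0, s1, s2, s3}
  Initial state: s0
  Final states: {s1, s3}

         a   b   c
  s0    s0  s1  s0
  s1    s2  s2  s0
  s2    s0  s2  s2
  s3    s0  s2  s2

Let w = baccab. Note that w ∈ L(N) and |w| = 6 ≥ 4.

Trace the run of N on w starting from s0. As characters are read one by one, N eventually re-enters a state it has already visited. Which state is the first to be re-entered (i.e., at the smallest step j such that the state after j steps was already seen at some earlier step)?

State sequence: s0 -b-> s1 -a-> s2 -c-> s2 -c-> s2 -a-> s0 -b-> s1
First repeat at step 3: s2 was already visited.

The earliest repeat is at step j = 3: N is in s2, which it already visited at step i = 2.

s2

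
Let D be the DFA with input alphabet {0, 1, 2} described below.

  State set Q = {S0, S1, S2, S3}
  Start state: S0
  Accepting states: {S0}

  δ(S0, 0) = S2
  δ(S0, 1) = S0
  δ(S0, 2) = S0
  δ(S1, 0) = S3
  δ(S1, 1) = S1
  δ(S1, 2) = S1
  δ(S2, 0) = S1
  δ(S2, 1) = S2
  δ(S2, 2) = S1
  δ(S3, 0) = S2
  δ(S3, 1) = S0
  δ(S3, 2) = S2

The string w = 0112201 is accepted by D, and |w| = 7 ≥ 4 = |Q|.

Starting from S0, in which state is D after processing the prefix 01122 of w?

Run of D on the first 5 characters of w = 0 1 1 2 2:
  step 0: S0  (start)
  step 1: S2  (read 0: S0→S2)
  step 2: S2  (read 1: S2→S2)
  step 3: S2  (read 1: S2→S2)
  step 4: S1  (read 2: S2→S1)
  step 5: S1  (read 2: S1→S1)

After reading 5 characters, D is in state S1.

S1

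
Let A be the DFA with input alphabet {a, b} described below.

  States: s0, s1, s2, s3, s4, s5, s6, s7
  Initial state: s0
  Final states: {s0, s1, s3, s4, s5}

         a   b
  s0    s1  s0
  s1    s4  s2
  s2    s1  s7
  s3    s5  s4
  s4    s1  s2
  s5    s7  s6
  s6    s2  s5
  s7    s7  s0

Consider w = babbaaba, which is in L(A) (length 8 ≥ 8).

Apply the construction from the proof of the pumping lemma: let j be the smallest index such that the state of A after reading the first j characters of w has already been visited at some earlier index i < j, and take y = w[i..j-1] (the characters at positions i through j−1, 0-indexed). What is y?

b

Run of A on w = b a b b a a b a:
  step 0: s0  (start)
  step 1: s0  (read b: s0→s0)   ← first repeat (s0 seen earlier)
  step 2: s1  (read a: s0→s1)
  step 3: s2  (read b: s1→s2)
  step 4: s7  (read b: s2→s7)
  step 5: s7  (read a: s7→s7)
  step 6: s7  (read a: s7→s7)
  step 7: s0  (read b: s7→s0)
  step 8: s1  (read a: s0→s1)

So i = 0, j = 1, giving x = w[0:0] = ε, y = w[0:1] = b, z = w[1:8] = abbaaba.
Check: |xy| = 1 ≤ 8 and |y| = 1 ≥ 1. Reading y takes A from s0 back to s0, so every xyⁱz is accepted.
Pumping length from the standard proof: p = 8 (the number of states). The repeated state found above gives |xy| = j ≤ 8 and |y| = j − i ≥ 1.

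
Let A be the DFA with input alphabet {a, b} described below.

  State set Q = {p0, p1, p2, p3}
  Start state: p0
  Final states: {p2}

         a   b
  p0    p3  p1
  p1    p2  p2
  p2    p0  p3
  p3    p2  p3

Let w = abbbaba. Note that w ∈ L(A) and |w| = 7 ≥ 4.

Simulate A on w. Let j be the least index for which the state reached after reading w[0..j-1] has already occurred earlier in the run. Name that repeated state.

Run of A on w = a b b b a b a:
  step 0: p0  (start)
  step 1: p3  (read a: p0→p3)
  step 2: p3  (read b: p3→p3)   ← first repeat (p3 seen earlier)
  step 3: p3  (read b: p3→p3)
  step 4: p3  (read b: p3→p3)
  step 5: p2  (read a: p3→p2)
  step 6: p3  (read b: p2→p3)
  step 7: p2  (read a: p3→p2)

The earliest repeat is at step j = 2: A is in p3, which it already visited at step i = 1.
The DFA has 4 states, so the proof of the pumping lemma guarantees a repeated state among the first 4+1 visited; the segment between the two visits is the pumpable y.

p3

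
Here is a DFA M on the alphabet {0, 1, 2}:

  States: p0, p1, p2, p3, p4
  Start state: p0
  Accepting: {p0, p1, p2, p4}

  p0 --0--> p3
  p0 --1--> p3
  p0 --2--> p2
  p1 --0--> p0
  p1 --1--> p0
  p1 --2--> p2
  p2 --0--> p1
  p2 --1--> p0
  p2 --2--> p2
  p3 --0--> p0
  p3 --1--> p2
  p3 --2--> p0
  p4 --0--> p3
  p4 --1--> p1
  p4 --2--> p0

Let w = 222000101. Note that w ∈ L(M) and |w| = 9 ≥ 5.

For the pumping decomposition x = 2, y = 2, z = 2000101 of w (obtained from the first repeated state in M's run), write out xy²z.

2222000101

xy^2z = 2·2·2·2000101 = 2222000101.
Reading y = 2 takes M from p2 back to p2, so after x·y·y the machine is still in p2, and z then leads to the accepting state p0. Hence 2222000101 ∈ L(M).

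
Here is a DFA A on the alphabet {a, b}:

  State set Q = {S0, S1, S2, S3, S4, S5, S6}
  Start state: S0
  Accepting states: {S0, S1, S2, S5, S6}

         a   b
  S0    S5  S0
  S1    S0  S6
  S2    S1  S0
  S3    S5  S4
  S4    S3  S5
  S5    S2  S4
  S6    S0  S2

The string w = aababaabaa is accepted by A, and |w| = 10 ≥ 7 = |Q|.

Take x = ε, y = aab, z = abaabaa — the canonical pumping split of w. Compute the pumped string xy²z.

xy^2z = ε·aab·aab·abaabaa = aabaababaabaa.
Reading y = aab takes A from S0 back to S0, so after x·y·y the machine is still in S0, and z then leads to the accepting state S5. Hence aabaababaabaa ∈ L(A).

aabaababaabaa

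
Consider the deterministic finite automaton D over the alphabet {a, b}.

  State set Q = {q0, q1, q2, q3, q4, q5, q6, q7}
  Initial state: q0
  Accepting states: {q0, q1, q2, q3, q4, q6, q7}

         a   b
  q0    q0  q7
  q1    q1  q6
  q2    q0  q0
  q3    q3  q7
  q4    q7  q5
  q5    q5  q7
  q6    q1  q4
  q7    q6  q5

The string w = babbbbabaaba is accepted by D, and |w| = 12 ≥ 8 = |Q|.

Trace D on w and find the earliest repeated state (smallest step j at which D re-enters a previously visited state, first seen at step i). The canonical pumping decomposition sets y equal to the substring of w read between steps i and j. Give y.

State sequence: q0 -b-> q7 -a-> q6 -b-> q4 -b-> q5 -b-> q7 -b-> q5 -a-> q5 -b-> q7 -a-> q6 -a-> q1 -b-> q6 -a-> q1
First repeat at step 5: q7 was already visited.

So i = 1, j = 5, giving x = w[0:1] = b, y = w[1:5] = abbb, z = w[5:12] = babaaba.
Check: |xy| = 5 ≤ 8 and |y| = 4 ≥ 1. Reading y takes D from q7 back to q7, so every xyⁱz is accepted.
With |Q| = 8, pigeonhole forces a state repeat no later than step 8; the substring read between the first and second visits to that state can be pumped.

abbb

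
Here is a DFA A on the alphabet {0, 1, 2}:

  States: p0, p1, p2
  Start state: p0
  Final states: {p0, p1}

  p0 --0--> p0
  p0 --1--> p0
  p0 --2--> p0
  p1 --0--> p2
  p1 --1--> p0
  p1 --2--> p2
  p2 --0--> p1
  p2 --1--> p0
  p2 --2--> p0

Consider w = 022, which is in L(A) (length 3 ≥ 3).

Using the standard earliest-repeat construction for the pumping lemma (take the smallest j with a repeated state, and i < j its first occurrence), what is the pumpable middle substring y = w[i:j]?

0

Run of A on w = 0 2 2:
  step 0: p0  (start)
  step 1: p0  (read 0: p0→p0)   ← first repeat (p0 seen earlier)
  step 2: p0  (read 2: p0→p0)
  step 3: p0  (read 2: p0→p0)

So i = 0, j = 1, giving x = w[0:0] = ε, y = w[0:1] = 0, z = w[1:3] = 22.
Check: |xy| = 1 ≤ 3 and |y| = 1 ≥ 1. Reading y takes A from p0 back to p0, so every xyⁱz is accepted.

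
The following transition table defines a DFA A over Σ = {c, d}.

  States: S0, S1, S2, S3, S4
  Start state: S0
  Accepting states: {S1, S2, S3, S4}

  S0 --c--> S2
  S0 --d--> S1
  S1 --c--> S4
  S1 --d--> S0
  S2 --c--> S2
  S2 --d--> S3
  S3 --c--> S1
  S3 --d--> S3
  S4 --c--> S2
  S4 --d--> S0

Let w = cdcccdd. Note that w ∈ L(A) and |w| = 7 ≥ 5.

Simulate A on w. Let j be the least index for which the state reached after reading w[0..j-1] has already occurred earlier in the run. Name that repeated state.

S2

State sequence: S0 -c-> S2 -d-> S3 -c-> S1 -c-> S4 -c-> S2 -d-> S3 -d-> S3
First repeat at step 5: S2 was already visited.

The earliest repeat is at step j = 5: A is in S2, which it already visited at step i = 1.
With |Q| = 5, pigeonhole forces a state repeat no later than step 5; the substring read between the first and second visits to that state can be pumped.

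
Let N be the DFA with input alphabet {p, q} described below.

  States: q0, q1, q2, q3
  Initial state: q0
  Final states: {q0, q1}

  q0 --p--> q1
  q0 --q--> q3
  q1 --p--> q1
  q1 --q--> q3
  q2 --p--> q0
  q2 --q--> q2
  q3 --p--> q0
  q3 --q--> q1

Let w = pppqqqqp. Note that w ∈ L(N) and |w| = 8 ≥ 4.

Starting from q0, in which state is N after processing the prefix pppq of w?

q3

State sequence: q0 -p-> q1 -p-> q1 -p-> q1 -q-> q3

After reading 4 characters, N is in state q3.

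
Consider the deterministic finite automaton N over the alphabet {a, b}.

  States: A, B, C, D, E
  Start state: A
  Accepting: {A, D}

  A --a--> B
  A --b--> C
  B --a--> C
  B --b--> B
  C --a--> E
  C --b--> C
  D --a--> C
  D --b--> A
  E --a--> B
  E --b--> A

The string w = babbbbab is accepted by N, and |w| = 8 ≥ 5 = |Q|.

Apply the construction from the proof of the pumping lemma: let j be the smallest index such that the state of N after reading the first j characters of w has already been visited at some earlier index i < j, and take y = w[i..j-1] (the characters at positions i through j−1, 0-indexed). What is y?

bab

Run of N on w = b a b b b b a b:
  step 0: A  (start)
  step 1: C  (read b: A→C)
  step 2: E  (read a: C→E)
  step 3: A  (read b: E→A)   ← first repeat (A seen earlier)
  step 4: C  (read b: A→C)
  step 5: C  (read b: C→C)
  step 6: C  (read b: C→C)
  step 7: E  (read a: C→E)
  step 8: A  (read b: E→A)

So i = 0, j = 3, giving x = w[0:0] = ε, y = w[0:3] = bab, z = w[3:8] = bbbab.
Check: |xy| = 3 ≤ 5 and |y| = 3 ≥ 1. Reading y takes N from A back to A, so every xyⁱz is accepted.
The DFA has 5 states, so the proof of the pumping lemma guarantees a repeated state among the first 5+1 visited; the segment between the two visits is the pumpable y.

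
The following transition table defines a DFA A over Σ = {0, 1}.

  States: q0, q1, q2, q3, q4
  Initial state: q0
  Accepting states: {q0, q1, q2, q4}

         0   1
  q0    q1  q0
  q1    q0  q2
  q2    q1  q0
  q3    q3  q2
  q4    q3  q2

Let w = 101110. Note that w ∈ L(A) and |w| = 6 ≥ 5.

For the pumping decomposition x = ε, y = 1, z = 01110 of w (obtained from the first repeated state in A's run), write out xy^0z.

xy⁰z = xz = ε·01110 = 01110.
Reading y = 1 takes A from q0 back to q0, so after x the machine is still in q0, and z then leads to the accepting state q1. Hence 01110 ∈ L(A).

01110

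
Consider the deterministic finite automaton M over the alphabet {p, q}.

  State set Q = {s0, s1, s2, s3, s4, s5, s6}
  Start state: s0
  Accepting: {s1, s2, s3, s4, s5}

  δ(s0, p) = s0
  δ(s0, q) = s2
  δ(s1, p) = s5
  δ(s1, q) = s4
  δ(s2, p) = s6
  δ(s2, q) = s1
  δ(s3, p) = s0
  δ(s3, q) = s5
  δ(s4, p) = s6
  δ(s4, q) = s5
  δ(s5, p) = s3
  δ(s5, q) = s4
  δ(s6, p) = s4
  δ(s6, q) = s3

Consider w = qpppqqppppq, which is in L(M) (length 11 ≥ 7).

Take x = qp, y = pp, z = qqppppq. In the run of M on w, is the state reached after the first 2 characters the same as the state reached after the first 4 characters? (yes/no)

yes

Run of M on the first 4 characters of w = q p p p:
  step 0: s0  (start)
  step 1: s2  (read q: s0→s2)
  step 2: s6  (read p: s2→s6)
  step 3: s4  (read p: s6→s4)
  step 4: s6  (read p: s4→s6)

After x (step 2): s6. After xy (step 4): s6.
They match, so y = pp drives M around a cycle from s6 back to itself; pumping y any number of times keeps M in s6 before reading z, and xyⁱz ∈ L(M) for every i ≥ 0.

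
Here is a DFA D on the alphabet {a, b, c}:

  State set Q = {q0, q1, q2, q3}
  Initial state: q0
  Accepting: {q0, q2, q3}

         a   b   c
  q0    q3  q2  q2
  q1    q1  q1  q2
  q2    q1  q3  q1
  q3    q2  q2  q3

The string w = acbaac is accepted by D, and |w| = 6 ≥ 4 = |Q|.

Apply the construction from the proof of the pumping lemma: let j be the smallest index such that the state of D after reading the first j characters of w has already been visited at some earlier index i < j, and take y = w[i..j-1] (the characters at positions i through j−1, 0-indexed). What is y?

State sequence: q0 -a-> q3 -c-> q3 -b-> q2 -a-> q1 -a-> q1 -c-> q2
First repeat at step 2: q3 was already visited.

So i = 1, j = 2, giving x = w[0:1] = a, y = w[1:2] = c, z = w[2:6] = baac.
Check: |xy| = 2 ≤ 4 and |y| = 1 ≥ 1. Reading y takes D from q3 back to q3, so every xyⁱz is accepted.

c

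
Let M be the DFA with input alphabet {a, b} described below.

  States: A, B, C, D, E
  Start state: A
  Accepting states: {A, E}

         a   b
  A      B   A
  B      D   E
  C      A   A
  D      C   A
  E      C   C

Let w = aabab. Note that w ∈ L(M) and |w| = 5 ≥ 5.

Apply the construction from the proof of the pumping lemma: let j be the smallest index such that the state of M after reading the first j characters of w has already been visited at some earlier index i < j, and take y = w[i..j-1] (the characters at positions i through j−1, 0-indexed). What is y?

aab

State sequence: A -a-> B -a-> D -b-> A -a-> B -b-> E
First repeat at step 3: A was already visited.

So i = 0, j = 3, giving x = w[0:0] = ε, y = w[0:3] = aab, z = w[3:5] = ab.
Check: |xy| = 3 ≤ 5 and |y| = 3 ≥ 1. Reading y takes M from A back to A, so every xyⁱz is accepted.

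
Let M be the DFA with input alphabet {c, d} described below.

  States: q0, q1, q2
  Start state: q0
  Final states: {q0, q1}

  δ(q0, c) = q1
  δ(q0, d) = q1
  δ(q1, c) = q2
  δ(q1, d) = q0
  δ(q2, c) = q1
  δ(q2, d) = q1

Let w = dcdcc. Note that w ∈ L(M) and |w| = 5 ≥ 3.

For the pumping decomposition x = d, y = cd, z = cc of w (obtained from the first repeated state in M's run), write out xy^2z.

dcdcdcc

xy^2z = d·cd·cd·cc = dcdcdcc.
Reading y = cd takes M from q1 back to q1, so after x·y·y the machine is still in q1, and z then leads to the accepting state q1. Hence dcdcdcc ∈ L(M).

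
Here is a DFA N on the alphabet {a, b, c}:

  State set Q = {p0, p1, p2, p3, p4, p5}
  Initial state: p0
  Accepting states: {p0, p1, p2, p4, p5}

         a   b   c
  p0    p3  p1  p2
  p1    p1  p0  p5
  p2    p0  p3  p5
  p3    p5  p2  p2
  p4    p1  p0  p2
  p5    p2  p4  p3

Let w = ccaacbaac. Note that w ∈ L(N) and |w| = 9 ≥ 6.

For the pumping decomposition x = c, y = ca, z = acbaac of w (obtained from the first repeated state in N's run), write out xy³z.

ccacacaacbaac

xy^3z = c·ca·ca·ca·acbaac = ccacacaacbaac.
Reading y = ca takes N from p2 back to p2, so after x·y·y·y the machine is still in p2, and z then leads to the accepting state p5. Hence ccacacaacbaac ∈ L(N).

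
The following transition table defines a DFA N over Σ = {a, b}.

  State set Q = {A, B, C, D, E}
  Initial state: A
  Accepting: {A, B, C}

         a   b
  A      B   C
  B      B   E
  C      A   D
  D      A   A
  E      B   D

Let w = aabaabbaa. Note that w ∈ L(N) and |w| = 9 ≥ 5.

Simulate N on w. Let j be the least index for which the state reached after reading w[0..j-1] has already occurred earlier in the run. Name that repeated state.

B

Run of N on w = a a b a a b b a a:
  step 0: A  (start)
  step 1: B  (read a: A→B)
  step 2: B  (read a: B→B)   ← first repeat (B seen earlier)
  step 3: E  (read b: B→E)
  step 4: B  (read a: E→B)
  step 5: B  (read a: B→B)
  step 6: E  (read b: B→E)
  step 7: D  (read b: E→D)
  step 8: A  (read a: D→A)
  step 9: B  (read a: A→B)

The earliest repeat is at step j = 2: N is in B, which it already visited at step i = 1.
Pumping length from the standard proof: p = 5 (the number of states). The repeated state found above gives |xy| = j ≤ 5 and |y| = j − i ≥ 1.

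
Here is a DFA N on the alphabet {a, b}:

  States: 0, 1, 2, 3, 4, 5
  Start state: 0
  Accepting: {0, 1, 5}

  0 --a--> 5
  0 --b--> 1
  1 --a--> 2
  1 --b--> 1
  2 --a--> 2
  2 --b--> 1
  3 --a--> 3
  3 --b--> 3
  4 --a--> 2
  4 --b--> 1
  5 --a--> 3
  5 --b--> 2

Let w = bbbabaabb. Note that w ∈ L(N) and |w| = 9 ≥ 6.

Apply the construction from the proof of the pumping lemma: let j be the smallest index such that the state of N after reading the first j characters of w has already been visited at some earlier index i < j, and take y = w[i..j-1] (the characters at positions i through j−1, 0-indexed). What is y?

b

Run of N on w = b b b a b a a b b:
  step 0: 0  (start)
  step 1: 1  (read b: 0→1)
  step 2: 1  (read b: 1→1)   ← first repeat (1 seen earlier)
  step 3: 1  (read b: 1→1)
  step 4: 2  (read a: 1→2)
  step 5: 1  (read b: 2→1)
  step 6: 2  (read a: 1→2)
  step 7: 2  (read a: 2→2)
  step 8: 1  (read b: 2→1)
  step 9: 1  (read b: 1→1)

So i = 1, j = 2, giving x = w[0:1] = b, y = w[1:2] = b, z = w[2:9] = babaabb.
Check: |xy| = 2 ≤ 6 and |y| = 1 ≥ 1. Reading y takes N from 1 back to 1, so every xyⁱz is accepted.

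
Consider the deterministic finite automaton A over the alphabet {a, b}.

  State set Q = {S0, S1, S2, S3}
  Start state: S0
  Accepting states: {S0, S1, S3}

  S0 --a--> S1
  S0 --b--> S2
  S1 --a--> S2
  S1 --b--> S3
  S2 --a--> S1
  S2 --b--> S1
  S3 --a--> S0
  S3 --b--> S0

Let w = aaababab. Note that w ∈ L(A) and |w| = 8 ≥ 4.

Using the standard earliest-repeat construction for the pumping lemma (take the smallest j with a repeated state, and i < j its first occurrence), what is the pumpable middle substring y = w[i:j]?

State sequence: S0 -a-> S1 -a-> S2 -a-> S1 -b-> S3 -a-> S0 -b-> S2 -a-> S1 -b-> S3
First repeat at step 3: S1 was already visited.

So i = 1, j = 3, giving x = w[0:1] = a, y = w[1:3] = aa, z = w[3:8] = babab.
Check: |xy| = 3 ≤ 4 and |y| = 2 ≥ 1. Reading y takes A from S1 back to S1, so every xyⁱz is accepted.
The DFA has 4 states, so the proof of the pumping lemma guarantees a repeated state among the first 4+1 visited; the segment between the two visits is the pumpable y.

aa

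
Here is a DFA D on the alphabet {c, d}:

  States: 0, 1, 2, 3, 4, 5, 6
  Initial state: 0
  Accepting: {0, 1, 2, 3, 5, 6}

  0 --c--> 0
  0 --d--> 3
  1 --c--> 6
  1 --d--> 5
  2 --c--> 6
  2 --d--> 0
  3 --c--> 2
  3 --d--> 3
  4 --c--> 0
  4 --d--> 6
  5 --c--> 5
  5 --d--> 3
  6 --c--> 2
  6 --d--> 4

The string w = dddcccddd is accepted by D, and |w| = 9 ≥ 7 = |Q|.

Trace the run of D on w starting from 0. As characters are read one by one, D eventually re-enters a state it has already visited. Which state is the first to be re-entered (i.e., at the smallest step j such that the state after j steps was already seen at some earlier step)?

3

Run of D on w = d d d c c c d d d:
  step 0: 0  (start)
  step 1: 3  (read d: 0→3)
  step 2: 3  (read d: 3→3)   ← first repeat (3 seen earlier)
  step 3: 3  (read d: 3→3)
  step 4: 2  (read c: 3→2)
  step 5: 6  (read c: 2→6)
  step 6: 2  (read c: 6→2)
  step 7: 0  (read d: 2→0)
  step 8: 3  (read d: 0→3)
  step 9: 3  (read d: 3→3)

The earliest repeat is at step j = 2: D is in 3, which it already visited at step i = 1.
Pumping length from the standard proof: p = 7 (the number of states). The repeated state found above gives |xy| = j ≤ 7 and |y| = j − i ≥ 1.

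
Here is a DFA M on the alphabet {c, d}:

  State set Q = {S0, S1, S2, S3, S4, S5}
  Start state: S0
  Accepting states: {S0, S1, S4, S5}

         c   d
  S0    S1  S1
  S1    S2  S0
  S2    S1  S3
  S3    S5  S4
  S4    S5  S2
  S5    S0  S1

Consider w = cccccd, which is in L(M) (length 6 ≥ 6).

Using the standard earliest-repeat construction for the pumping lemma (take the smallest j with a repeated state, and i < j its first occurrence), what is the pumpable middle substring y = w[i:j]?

cc

State sequence: S0 -c-> S1 -c-> S2 -c-> S1 -c-> S2 -c-> S1 -d-> S0
First repeat at step 3: S1 was already visited.

So i = 1, j = 3, giving x = w[0:1] = c, y = w[1:3] = cc, z = w[3:6] = ccd.
Check: |xy| = 3 ≤ 6 and |y| = 2 ≥ 1. Reading y takes M from S1 back to S1, so every xyⁱz is accepted.
Since M has 6 states, any run of length ≥ 6 visits 6+1 states, so by pigeonhole some state repeats within the first 6 steps — that repeat gives the pumpable loop.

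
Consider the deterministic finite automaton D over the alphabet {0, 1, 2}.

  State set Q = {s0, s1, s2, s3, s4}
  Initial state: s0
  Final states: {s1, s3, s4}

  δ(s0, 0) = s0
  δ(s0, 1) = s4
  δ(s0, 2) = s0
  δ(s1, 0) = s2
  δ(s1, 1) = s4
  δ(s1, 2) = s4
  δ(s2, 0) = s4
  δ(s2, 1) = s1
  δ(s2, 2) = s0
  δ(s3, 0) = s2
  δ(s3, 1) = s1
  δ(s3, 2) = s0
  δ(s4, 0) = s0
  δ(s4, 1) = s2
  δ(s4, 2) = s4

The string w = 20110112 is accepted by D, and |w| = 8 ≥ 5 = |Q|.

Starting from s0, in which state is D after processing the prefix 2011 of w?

s2

Run of D on the first 4 characters of w = 2 0 1 1:
  step 0: s0  (start)
  step 1: s0  (read 2: s0→s0)
  step 2: s0  (read 0: s0→s0)
  step 3: s4  (read 1: s0→s4)
  step 4: s2  (read 1: s4→s2)

After reading 4 characters, D is in state s2.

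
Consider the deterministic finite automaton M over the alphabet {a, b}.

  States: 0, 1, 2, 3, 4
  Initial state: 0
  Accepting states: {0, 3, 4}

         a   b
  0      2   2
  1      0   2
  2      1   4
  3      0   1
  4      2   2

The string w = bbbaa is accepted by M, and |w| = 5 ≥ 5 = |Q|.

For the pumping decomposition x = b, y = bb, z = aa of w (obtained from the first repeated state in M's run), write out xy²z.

xy^2z = b·bb·bb·aa = bbbbbaa.
Reading y = bb takes M from 2 back to 2, so after x·y·y the machine is still in 2, and z then leads to the accepting state 0. Hence bbbbbaa ∈ L(M).

bbbbbaa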